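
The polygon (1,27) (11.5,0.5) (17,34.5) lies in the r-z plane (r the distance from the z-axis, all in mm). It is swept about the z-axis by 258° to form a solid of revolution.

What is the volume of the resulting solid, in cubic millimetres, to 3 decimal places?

Volume = 11130.634 mm³

Profile (r,z), 3 vertices: (1,27) (11.5,0.5) (17,34.5)
edge 0: (1,27)→(11.5,0.5)  cross = 1·0.5 − 11.5·27 = -310.0000; (r_i+r_j)·cross = 12.5·-310.0000 = -3875.0000
edge 1: (11.5,0.5)→(17,34.5)  cross = 11.5·34.5 − 17·0.5 = 388.2500; (r_i+r_j)·cross = 28.5·388.2500 = 11065.1250
edge 2: (17,34.5)→(1,27)  cross = 17·27 − 1·34.5 = 424.5000; (r_i+r_j)·cross = 18·424.5000 = 7641.0000
Σcross = 502.7500 → A = |Σcross|/2 = 251.3750 mm²
Σ(r_i+r_j)·cross = 14831.1250 → first moment M = |Σ|/6 = 2471.8542
R_c = M/A = 2471.8542/251.3750 = 9.8333 mm
θ = 258° = 4.502949 rad
V = θ·R_c·A = 4.502949·9.8333·251.3750 = 11130.634 mm³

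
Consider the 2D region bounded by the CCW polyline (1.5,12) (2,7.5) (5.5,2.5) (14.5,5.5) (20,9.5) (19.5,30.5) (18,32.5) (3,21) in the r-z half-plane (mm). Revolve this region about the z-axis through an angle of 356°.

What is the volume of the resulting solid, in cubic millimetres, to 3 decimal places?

Profile (r,z), 8 vertices: (1.5,12) (2,7.5) (5.5,2.5) (14.5,5.5) (20,9.5) (19.5,30.5) (18,32.5) (3,21)
edge 0: (1.5,12)→(2,7.5)  cross = 1.5·7.5 − 2·12 = -12.7500; (r_i+r_j)·cross = 3.5·-12.7500 = -44.6250
edge 1: (2,7.5)→(5.5,2.5)  cross = 2·2.5 − 5.5·7.5 = -36.2500; (r_i+r_j)·cross = 7.5·-36.2500 = -271.8750
edge 2: (5.5,2.5)→(14.5,5.5)  cross = 5.5·5.5 − 14.5·2.5 = -6.0000; (r_i+r_j)·cross = 20·-6.0000 = -120.0000
edge 3: (14.5,5.5)→(20,9.5)  cross = 14.5·9.5 − 20·5.5 = 27.7500; (r_i+r_j)·cross = 34.5·27.7500 = 957.3750
edge 4: (20,9.5)→(19.5,30.5)  cross = 20·30.5 − 19.5·9.5 = 424.7500; (r_i+r_j)·cross = 39.5·424.7500 = 16777.6250
edge 5: (19.5,30.5)→(18,32.5)  cross = 19.5·32.5 − 18·30.5 = 84.7500; (r_i+r_j)·cross = 37.5·84.7500 = 3178.1250
edge 6: (18,32.5)→(3,21)  cross = 18·21 − 3·32.5 = 280.5000; (r_i+r_j)·cross = 21·280.5000 = 5890.5000
edge 7: (3,21)→(1.5,12)  cross = 3·12 − 1.5·21 = 4.5000; (r_i+r_j)·cross = 4.5·4.5000 = 20.2500
Σcross = 767.2500 → A = |Σcross|/2 = 383.6250 mm²
Σ(r_i+r_j)·cross = 26387.3750 → first moment M = |Σ|/6 = 4397.8958
R_c = M/A = 4397.8958/383.6250 = 11.4640 mm
θ = 356° = 6.213372 rad
V = θ·R_c·A = 6.213372·11.4640·383.6250 = 27325.763 mm³

Volume = 27325.763 mm³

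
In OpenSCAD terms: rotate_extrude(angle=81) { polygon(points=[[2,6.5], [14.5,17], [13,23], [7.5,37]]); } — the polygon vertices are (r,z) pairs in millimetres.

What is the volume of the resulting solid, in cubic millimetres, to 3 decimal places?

Profile (r,z), 4 vertices: (2,6.5) (14.5,17) (13,23) (7.5,37)
edge 0: (2,6.5)→(14.5,17)  cross = 2·17 − 14.5·6.5 = -60.2500; (r_i+r_j)·cross = 16.5·-60.2500 = -994.1250
edge 1: (14.5,17)→(13,23)  cross = 14.5·23 − 13·17 = 112.5000; (r_i+r_j)·cross = 27.5·112.5000 = 3093.7500
edge 2: (13,23)→(7.5,37)  cross = 13·37 − 7.5·23 = 308.5000; (r_i+r_j)·cross = 20.5·308.5000 = 6324.2500
edge 3: (7.5,37)→(2,6.5)  cross = 7.5·6.5 − 2·37 = -25.2500; (r_i+r_j)·cross = 9.5·-25.2500 = -239.8750
Σcross = 335.5000 → A = |Σcross|/2 = 167.7500 mm²
Σ(r_i+r_j)·cross = 8184.0000 → first moment M = |Σ|/6 = 1364.0000
R_c = M/A = 1364.0000/167.7500 = 8.1311 mm
θ = 81° = 1.413717 rad
V = θ·R_c·A = 1.413717·8.1311·167.7500 = 1928.310 mm³

Volume = 1928.310 mm³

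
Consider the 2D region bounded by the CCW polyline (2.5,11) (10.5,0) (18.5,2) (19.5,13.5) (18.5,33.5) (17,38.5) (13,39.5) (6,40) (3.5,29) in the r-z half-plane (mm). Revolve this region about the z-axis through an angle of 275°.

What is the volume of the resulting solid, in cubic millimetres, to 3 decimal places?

Volume = 30511.910 mm³

Profile (r,z), 9 vertices: (2.5,11) (10.5,0) (18.5,2) (19.5,13.5) (18.5,33.5) (17,38.5) (13,39.5) (6,40) (3.5,29)
edge 0: (2.5,11)→(10.5,0)  cross = 2.5·0 − 10.5·11 = -115.5000; (r_i+r_j)·cross = 13·-115.5000 = -1501.5000
edge 1: (10.5,0)→(18.5,2)  cross = 10.5·2 − 18.5·0 = 21.0000; (r_i+r_j)·cross = 29·21.0000 = 609.0000
edge 2: (18.5,2)→(19.5,13.5)  cross = 18.5·13.5 − 19.5·2 = 210.7500; (r_i+r_j)·cross = 38·210.7500 = 8008.5000
edge 3: (19.5,13.5)→(18.5,33.5)  cross = 19.5·33.5 − 18.5·13.5 = 403.5000; (r_i+r_j)·cross = 38·403.5000 = 15333.0000
edge 4: (18.5,33.5)→(17,38.5)  cross = 18.5·38.5 − 17·33.5 = 142.7500; (r_i+r_j)·cross = 35.5·142.7500 = 5067.6250
edge 5: (17,38.5)→(13,39.5)  cross = 17·39.5 − 13·38.5 = 171.0000; (r_i+r_j)·cross = 30·171.0000 = 5130.0000
edge 6: (13,39.5)→(6,40)  cross = 13·40 − 6·39.5 = 283.0000; (r_i+r_j)·cross = 19·283.0000 = 5377.0000
edge 7: (6,40)→(3.5,29)  cross = 6·29 − 3.5·40 = 34.0000; (r_i+r_j)·cross = 9.5·34.0000 = 323.0000
edge 8: (3.5,29)→(2.5,11)  cross = 3.5·11 − 2.5·29 = -34.0000; (r_i+r_j)·cross = 6·-34.0000 = -204.0000
Σcross = 1116.5000 → A = |Σcross|/2 = 558.2500 mm²
Σ(r_i+r_j)·cross = 38142.6250 → first moment M = |Σ|/6 = 6357.1042
R_c = M/A = 6357.1042/558.2500 = 11.3876 mm
θ = 275° = 4.799655 rad
V = θ·R_c·A = 4.799655·11.3876·558.2500 = 30511.910 mm³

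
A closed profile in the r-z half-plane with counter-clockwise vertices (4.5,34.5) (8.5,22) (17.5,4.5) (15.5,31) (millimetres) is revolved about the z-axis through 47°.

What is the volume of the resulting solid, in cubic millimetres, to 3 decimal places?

Profile (r,z), 4 vertices: (4.5,34.5) (8.5,22) (17.5,4.5) (15.5,31)
edge 0: (4.5,34.5)→(8.5,22)  cross = 4.5·22 − 8.5·34.5 = -194.2500; (r_i+r_j)·cross = 13·-194.2500 = -2525.2500
edge 1: (8.5,22)→(17.5,4.5)  cross = 8.5·4.5 − 17.5·22 = -346.7500; (r_i+r_j)·cross = 26·-346.7500 = -9015.5000
edge 2: (17.5,4.5)→(15.5,31)  cross = 17.5·31 − 15.5·4.5 = 472.7500; (r_i+r_j)·cross = 33·472.7500 = 15600.7500
edge 3: (15.5,31)→(4.5,34.5)  cross = 15.5·34.5 − 4.5·31 = 395.2500; (r_i+r_j)·cross = 20·395.2500 = 7905.0000
Σcross = 327.0000 → A = |Σcross|/2 = 163.5000 mm²
Σ(r_i+r_j)·cross = 11965.0000 → first moment M = |Σ|/6 = 1994.1667
R_c = M/A = 1994.1667/163.5000 = 12.1967 mm
θ = 47° = 0.820305 rad
V = θ·R_c·A = 0.820305·12.1967·163.5000 = 1635.824 mm³

Volume = 1635.824 mm³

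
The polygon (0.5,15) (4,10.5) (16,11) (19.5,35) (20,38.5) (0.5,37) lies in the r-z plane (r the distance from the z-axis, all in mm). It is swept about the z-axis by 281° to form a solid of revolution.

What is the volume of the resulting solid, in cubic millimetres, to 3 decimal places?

Profile (r,z), 6 vertices: (0.5,15) (4,10.5) (16,11) (19.5,35) (20,38.5) (0.5,37)
edge 0: (0.5,15)→(4,10.5)  cross = 0.5·10.5 − 4·15 = -54.7500; (r_i+r_j)·cross = 4.5·-54.7500 = -246.3750
edge 1: (4,10.5)→(16,11)  cross = 4·11 − 16·10.5 = -124.0000; (r_i+r_j)·cross = 20·-124.0000 = -2480.0000
edge 2: (16,11)→(19.5,35)  cross = 16·35 − 19.5·11 = 345.5000; (r_i+r_j)·cross = 35.5·345.5000 = 12265.2500
edge 3: (19.5,35)→(20,38.5)  cross = 19.5·38.5 − 20·35 = 50.7500; (r_i+r_j)·cross = 39.5·50.7500 = 2004.6250
edge 4: (20,38.5)→(0.5,37)  cross = 20·37 − 0.5·38.5 = 720.7500; (r_i+r_j)·cross = 20.5·720.7500 = 14775.3750
edge 5: (0.5,37)→(0.5,15)  cross = 0.5·15 − 0.5·37 = -11.0000; (r_i+r_j)·cross = 1·-11.0000 = -11.0000
Σcross = 927.2500 → A = |Σcross|/2 = 463.6250 mm²
Σ(r_i+r_j)·cross = 26307.8750 → first moment M = |Σ|/6 = 4384.6458
R_c = M/A = 4384.6458/463.6250 = 9.4573 mm
θ = 281° = 4.904375 rad
V = θ·R_c·A = 4.904375·9.4573·463.6250 = 21503.948 mm³

Volume = 21503.948 mm³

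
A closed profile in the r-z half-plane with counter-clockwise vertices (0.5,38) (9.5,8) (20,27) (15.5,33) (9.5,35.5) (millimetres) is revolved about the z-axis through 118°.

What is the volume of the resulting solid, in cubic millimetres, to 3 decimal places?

Profile (r,z), 5 vertices: (0.5,38) (9.5,8) (20,27) (15.5,33) (9.5,35.5)
edge 0: (0.5,38)→(9.5,8)  cross = 0.5·8 − 9.5·38 = -357.0000; (r_i+r_j)·cross = 10·-357.0000 = -3570.0000
edge 1: (9.5,8)→(20,27)  cross = 9.5·27 − 20·8 = 96.5000; (r_i+r_j)·cross = 29.5·96.5000 = 2846.7500
edge 2: (20,27)→(15.5,33)  cross = 20·33 − 15.5·27 = 241.5000; (r_i+r_j)·cross = 35.5·241.5000 = 8573.2500
edge 3: (15.5,33)→(9.5,35.5)  cross = 15.5·35.5 − 9.5·33 = 236.7500; (r_i+r_j)·cross = 25·236.7500 = 5918.7500
edge 4: (9.5,35.5)→(0.5,38)  cross = 9.5·38 − 0.5·35.5 = 343.2500; (r_i+r_j)·cross = 10·343.2500 = 3432.5000
Σcross = 561.0000 → A = |Σcross|/2 = 280.5000 mm²
Σ(r_i+r_j)·cross = 17201.2500 → first moment M = |Σ|/6 = 2866.8750
R_c = M/A = 2866.8750/280.5000 = 10.2206 mm
θ = 118° = 2.059489 rad
V = θ·R_c·A = 2.059489·10.2206·280.5000 = 5904.296 mm³

Volume = 5904.296 mm³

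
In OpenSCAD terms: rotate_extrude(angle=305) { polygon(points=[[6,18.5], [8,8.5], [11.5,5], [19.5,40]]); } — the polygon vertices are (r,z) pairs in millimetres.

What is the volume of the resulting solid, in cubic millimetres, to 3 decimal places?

Volume = 10497.901 mm³

Profile (r,z), 4 vertices: (6,18.5) (8,8.5) (11.5,5) (19.5,40)
edge 0: (6,18.5)→(8,8.5)  cross = 6·8.5 − 8·18.5 = -97.0000; (r_i+r_j)·cross = 14·-97.0000 = -1358.0000
edge 1: (8,8.5)→(11.5,5)  cross = 8·5 − 11.5·8.5 = -57.7500; (r_i+r_j)·cross = 19.5·-57.7500 = -1126.1250
edge 2: (11.5,5)→(19.5,40)  cross = 11.5·40 − 19.5·5 = 362.5000; (r_i+r_j)·cross = 31·362.5000 = 11237.5000
edge 3: (19.5,40)→(6,18.5)  cross = 19.5·18.5 − 6·40 = 120.7500; (r_i+r_j)·cross = 25.5·120.7500 = 3079.1250
Σcross = 328.5000 → A = |Σcross|/2 = 164.2500 mm²
Σ(r_i+r_j)·cross = 11832.5000 → first moment M = |Σ|/6 = 1972.0833
R_c = M/A = 1972.0833/164.2500 = 12.0066 mm
θ = 305° = 5.323254 rad
V = θ·R_c·A = 5.323254·12.0066·164.2500 = 10497.901 mm³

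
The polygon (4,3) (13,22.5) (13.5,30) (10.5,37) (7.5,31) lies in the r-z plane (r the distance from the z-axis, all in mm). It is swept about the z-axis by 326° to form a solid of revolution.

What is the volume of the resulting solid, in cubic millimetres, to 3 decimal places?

Volume = 6901.102 mm³

Profile (r,z), 5 vertices: (4,3) (13,22.5) (13.5,30) (10.5,37) (7.5,31)
edge 0: (4,3)→(13,22.5)  cross = 4·22.5 − 13·3 = 51.0000; (r_i+r_j)·cross = 17·51.0000 = 867.0000
edge 1: (13,22.5)→(13.5,30)  cross = 13·30 − 13.5·22.5 = 86.2500; (r_i+r_j)·cross = 26.5·86.2500 = 2285.6250
edge 2: (13.5,30)→(10.5,37)  cross = 13.5·37 − 10.5·30 = 184.5000; (r_i+r_j)·cross = 24·184.5000 = 4428.0000
edge 3: (10.5,37)→(7.5,31)  cross = 10.5·31 − 7.5·37 = 48.0000; (r_i+r_j)·cross = 18·48.0000 = 864.0000
edge 4: (7.5,31)→(4,3)  cross = 7.5·3 − 4·31 = -101.5000; (r_i+r_j)·cross = 11.5·-101.5000 = -1167.2500
Σcross = 268.2500 → A = |Σcross|/2 = 134.1250 mm²
Σ(r_i+r_j)·cross = 7277.3750 → first moment M = |Σ|/6 = 1212.8958
R_c = M/A = 1212.8958/134.1250 = 9.0430 mm
θ = 326° = 5.689773 rad
V = θ·R_c·A = 5.689773·9.0430·134.1250 = 6901.102 mm³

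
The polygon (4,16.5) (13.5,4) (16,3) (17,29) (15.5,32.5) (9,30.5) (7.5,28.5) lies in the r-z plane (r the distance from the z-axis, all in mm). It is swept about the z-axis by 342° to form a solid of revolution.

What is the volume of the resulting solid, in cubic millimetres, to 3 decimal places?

Profile (r,z), 7 vertices: (4,16.5) (13.5,4) (16,3) (17,29) (15.5,32.5) (9,30.5) (7.5,28.5)
edge 0: (4,16.5)→(13.5,4)  cross = 4·4 − 13.5·16.5 = -206.7500; (r_i+r_j)·cross = 17.5·-206.7500 = -3618.1250
edge 1: (13.5,4)→(16,3)  cross = 13.5·3 − 16·4 = -23.5000; (r_i+r_j)·cross = 29.5·-23.5000 = -693.2500
edge 2: (16,3)→(17,29)  cross = 16·29 − 17·3 = 413.0000; (r_i+r_j)·cross = 33·413.0000 = 13629.0000
edge 3: (17,29)→(15.5,32.5)  cross = 17·32.5 − 15.5·29 = 103.0000; (r_i+r_j)·cross = 32.5·103.0000 = 3347.5000
edge 4: (15.5,32.5)→(9,30.5)  cross = 15.5·30.5 − 9·32.5 = 180.2500; (r_i+r_j)·cross = 24.5·180.2500 = 4416.1250
edge 5: (9,30.5)→(7.5,28.5)  cross = 9·28.5 − 7.5·30.5 = 27.7500; (r_i+r_j)·cross = 16.5·27.7500 = 457.8750
edge 6: (7.5,28.5)→(4,16.5)  cross = 7.5·16.5 − 4·28.5 = 9.7500; (r_i+r_j)·cross = 11.5·9.7500 = 112.1250
Σcross = 503.5000 → A = |Σcross|/2 = 251.7500 mm²
Σ(r_i+r_j)·cross = 17651.2500 → first moment M = |Σ|/6 = 2941.8750
R_c = M/A = 2941.8750/251.7500 = 11.6857 mm
θ = 342° = 5.969026 rad
V = θ·R_c·A = 5.969026·11.6857·251.7500 = 17560.128 mm³

Volume = 17560.128 mm³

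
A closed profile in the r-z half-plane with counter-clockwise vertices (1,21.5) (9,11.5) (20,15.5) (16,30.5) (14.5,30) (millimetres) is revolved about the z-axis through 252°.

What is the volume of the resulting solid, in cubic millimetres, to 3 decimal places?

Volume = 10340.238 mm³

Profile (r,z), 5 vertices: (1,21.5) (9,11.5) (20,15.5) (16,30.5) (14.5,30)
edge 0: (1,21.5)→(9,11.5)  cross = 1·11.5 − 9·21.5 = -182.0000; (r_i+r_j)·cross = 10·-182.0000 = -1820.0000
edge 1: (9,11.5)→(20,15.5)  cross = 9·15.5 − 20·11.5 = -90.5000; (r_i+r_j)·cross = 29·-90.5000 = -2624.5000
edge 2: (20,15.5)→(16,30.5)  cross = 20·30.5 − 16·15.5 = 362.0000; (r_i+r_j)·cross = 36·362.0000 = 13032.0000
edge 3: (16,30.5)→(14.5,30)  cross = 16·30 − 14.5·30.5 = 37.7500; (r_i+r_j)·cross = 30.5·37.7500 = 1151.3750
edge 4: (14.5,30)→(1,21.5)  cross = 14.5·21.5 − 1·30 = 281.7500; (r_i+r_j)·cross = 15.5·281.7500 = 4367.1250
Σcross = 409.0000 → A = |Σcross|/2 = 204.5000 mm²
Σ(r_i+r_j)·cross = 14106.0000 → first moment M = |Σ|/6 = 2351.0000
R_c = M/A = 2351.0000/204.5000 = 11.4963 mm
θ = 252° = 4.398230 rad
V = θ·R_c·A = 4.398230·11.4963·204.5000 = 10340.238 mm³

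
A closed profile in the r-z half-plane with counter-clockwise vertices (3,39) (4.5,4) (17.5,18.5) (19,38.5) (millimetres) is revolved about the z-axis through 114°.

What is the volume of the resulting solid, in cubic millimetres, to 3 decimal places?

Profile (r,z), 4 vertices: (3,39) (4.5,4) (17.5,18.5) (19,38.5)
edge 0: (3,39)→(4.5,4)  cross = 3·4 − 4.5·39 = -163.5000; (r_i+r_j)·cross = 7.5·-163.5000 = -1226.2500
edge 1: (4.5,4)→(17.5,18.5)  cross = 4.5·18.5 − 17.5·4 = 13.2500; (r_i+r_j)·cross = 22·13.2500 = 291.5000
edge 2: (17.5,18.5)→(19,38.5)  cross = 17.5·38.5 − 19·18.5 = 322.2500; (r_i+r_j)·cross = 36.5·322.2500 = 11762.1250
edge 3: (19,38.5)→(3,39)  cross = 19·39 − 3·38.5 = 625.5000; (r_i+r_j)·cross = 22·625.5000 = 13761.0000
Σcross = 797.5000 → A = |Σcross|/2 = 398.7500 mm²
Σ(r_i+r_j)·cross = 24588.3750 → first moment M = |Σ|/6 = 4098.0625
R_c = M/A = 4098.0625/398.7500 = 10.2773 mm
θ = 114° = 1.989675 rad
V = θ·R_c·A = 1.989675·10.2773·398.7500 = 8153.814 mm³

Volume = 8153.814 mm³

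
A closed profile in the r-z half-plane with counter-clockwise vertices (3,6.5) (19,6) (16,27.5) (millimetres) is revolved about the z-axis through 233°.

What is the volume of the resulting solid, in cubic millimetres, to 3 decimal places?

Profile (r,z), 3 vertices: (3,6.5) (19,6) (16,27.5)
edge 0: (3,6.5)→(19,6)  cross = 3·6 − 19·6.5 = -105.5000; (r_i+r_j)·cross = 22·-105.5000 = -2321.0000
edge 1: (19,6)→(16,27.5)  cross = 19·27.5 − 16·6 = 426.5000; (r_i+r_j)·cross = 35·426.5000 = 14927.5000
edge 2: (16,27.5)→(3,6.5)  cross = 16·6.5 − 3·27.5 = 21.5000; (r_i+r_j)·cross = 19·21.5000 = 408.5000
Σcross = 342.5000 → A = |Σcross|/2 = 171.2500 mm²
Σ(r_i+r_j)·cross = 13015.0000 → first moment M = |Σ|/6 = 2169.1667
R_c = M/A = 2169.1667/171.2500 = 12.6667 mm
θ = 233° = 4.066617 rad
V = θ·R_c·A = 4.066617·12.6667·171.2500 = 8821.170 mm³

Volume = 8821.170 mm³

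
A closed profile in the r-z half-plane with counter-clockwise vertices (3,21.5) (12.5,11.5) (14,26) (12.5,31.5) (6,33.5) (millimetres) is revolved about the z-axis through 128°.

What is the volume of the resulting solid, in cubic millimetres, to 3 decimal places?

Volume = 3088.907 mm³

Profile (r,z), 5 vertices: (3,21.5) (12.5,11.5) (14,26) (12.5,31.5) (6,33.5)
edge 0: (3,21.5)→(12.5,11.5)  cross = 3·11.5 − 12.5·21.5 = -234.2500; (r_i+r_j)·cross = 15.5·-234.2500 = -3630.8750
edge 1: (12.5,11.5)→(14,26)  cross = 12.5·26 − 14·11.5 = 164.0000; (r_i+r_j)·cross = 26.5·164.0000 = 4346.0000
edge 2: (14,26)→(12.5,31.5)  cross = 14·31.5 − 12.5·26 = 116.0000; (r_i+r_j)·cross = 26.5·116.0000 = 3074.0000
edge 3: (12.5,31.5)→(6,33.5)  cross = 12.5·33.5 − 6·31.5 = 229.7500; (r_i+r_j)·cross = 18.5·229.7500 = 4250.3750
edge 4: (6,33.5)→(3,21.5)  cross = 6·21.5 − 3·33.5 = 28.5000; (r_i+r_j)·cross = 9·28.5000 = 256.5000
Σcross = 304.0000 → A = |Σcross|/2 = 152.0000 mm²
Σ(r_i+r_j)·cross = 8296.0000 → first moment M = |Σ|/6 = 1382.6667
R_c = M/A = 1382.6667/152.0000 = 9.0965 mm
θ = 128° = 2.234021 rad
V = θ·R_c·A = 2.234021·9.0965·152.0000 = 3088.907 mm³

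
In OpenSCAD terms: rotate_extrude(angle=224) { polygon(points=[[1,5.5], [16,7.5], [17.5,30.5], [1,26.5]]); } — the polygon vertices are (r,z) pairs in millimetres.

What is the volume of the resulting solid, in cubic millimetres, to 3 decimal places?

Profile (r,z), 4 vertices: (1,5.5) (16,7.5) (17.5,30.5) (1,26.5)
edge 0: (1,5.5)→(16,7.5)  cross = 1·7.5 − 16·5.5 = -80.5000; (r_i+r_j)·cross = 17·-80.5000 = -1368.5000
edge 1: (16,7.5)→(17.5,30.5)  cross = 16·30.5 − 17.5·7.5 = 356.7500; (r_i+r_j)·cross = 33.5·356.7500 = 11951.1250
edge 2: (17.5,30.5)→(1,26.5)  cross = 17.5·26.5 − 1·30.5 = 433.2500; (r_i+r_j)·cross = 18.5·433.2500 = 8015.1250
edge 3: (1,26.5)→(1,5.5)  cross = 1·5.5 − 1·26.5 = -21.0000; (r_i+r_j)·cross = 2·-21.0000 = -42.0000
Σcross = 688.5000 → A = |Σcross|/2 = 344.2500 mm²
Σ(r_i+r_j)·cross = 18555.7500 → first moment M = |Σ|/6 = 3092.6250
R_c = M/A = 3092.6250/344.2500 = 8.9837 mm
θ = 224° = 3.909538 rad
V = θ·R_c·A = 3.909538·8.9837·344.2500 = 12090.733 mm³

Volume = 12090.733 mm³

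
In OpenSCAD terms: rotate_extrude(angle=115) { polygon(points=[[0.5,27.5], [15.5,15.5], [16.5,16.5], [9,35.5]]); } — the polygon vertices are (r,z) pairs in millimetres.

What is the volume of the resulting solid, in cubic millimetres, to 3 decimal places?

Profile (r,z), 4 vertices: (0.5,27.5) (15.5,15.5) (16.5,16.5) (9,35.5)
edge 0: (0.5,27.5)→(15.5,15.5)  cross = 0.5·15.5 − 15.5·27.5 = -418.5000; (r_i+r_j)·cross = 16·-418.5000 = -6696.0000
edge 1: (15.5,15.5)→(16.5,16.5)  cross = 15.5·16.5 − 16.5·15.5 = 0.0000; (r_i+r_j)·cross = 32·0.0000 = 0.0000
edge 2: (16.5,16.5)→(9,35.5)  cross = 16.5·35.5 − 9·16.5 = 437.2500; (r_i+r_j)·cross = 25.5·437.2500 = 11149.8750
edge 3: (9,35.5)→(0.5,27.5)  cross = 9·27.5 − 0.5·35.5 = 229.7500; (r_i+r_j)·cross = 9.5·229.7500 = 2182.6250
Σcross = 248.5000 → A = |Σcross|/2 = 124.2500 mm²
Σ(r_i+r_j)·cross = 6636.5000 → first moment M = |Σ|/6 = 1106.0833
R_c = M/A = 1106.0833/124.2500 = 8.9021 mm
θ = 115° = 2.007129 rad
V = θ·R_c·A = 2.007129·8.9021·124.2500 = 2220.052 mm³

Volume = 2220.052 mm³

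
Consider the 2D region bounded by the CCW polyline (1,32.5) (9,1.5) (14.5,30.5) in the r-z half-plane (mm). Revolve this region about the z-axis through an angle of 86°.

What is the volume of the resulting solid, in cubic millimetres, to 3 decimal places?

Volume = 2466.928 mm³

Profile (r,z), 3 vertices: (1,32.5) (9,1.5) (14.5,30.5)
edge 0: (1,32.5)→(9,1.5)  cross = 1·1.5 − 9·32.5 = -291.0000; (r_i+r_j)·cross = 10·-291.0000 = -2910.0000
edge 1: (9,1.5)→(14.5,30.5)  cross = 9·30.5 − 14.5·1.5 = 252.7500; (r_i+r_j)·cross = 23.5·252.7500 = 5939.6250
edge 2: (14.5,30.5)→(1,32.5)  cross = 14.5·32.5 − 1·30.5 = 440.7500; (r_i+r_j)·cross = 15.5·440.7500 = 6831.6250
Σcross = 402.5000 → A = |Σcross|/2 = 201.2500 mm²
Σ(r_i+r_j)·cross = 9861.2500 → first moment M = |Σ|/6 = 1643.5417
R_c = M/A = 1643.5417/201.2500 = 8.1667 mm
θ = 86° = 1.500983 rad
V = θ·R_c·A = 1.500983·8.1667·201.2500 = 2466.928 mm³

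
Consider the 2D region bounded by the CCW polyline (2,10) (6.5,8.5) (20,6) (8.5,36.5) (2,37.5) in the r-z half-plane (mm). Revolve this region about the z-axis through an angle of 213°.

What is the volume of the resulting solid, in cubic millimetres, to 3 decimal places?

Volume = 11048.795 mm³

Profile (r,z), 5 vertices: (2,10) (6.5,8.5) (20,6) (8.5,36.5) (2,37.5)
edge 0: (2,10)→(6.5,8.5)  cross = 2·8.5 − 6.5·10 = -48.0000; (r_i+r_j)·cross = 8.5·-48.0000 = -408.0000
edge 1: (6.5,8.5)→(20,6)  cross = 6.5·6 − 20·8.5 = -131.0000; (r_i+r_j)·cross = 26.5·-131.0000 = -3471.5000
edge 2: (20,6)→(8.5,36.5)  cross = 20·36.5 − 8.5·6 = 679.0000; (r_i+r_j)·cross = 28.5·679.0000 = 19351.5000
edge 3: (8.5,36.5)→(2,37.5)  cross = 8.5·37.5 − 2·36.5 = 245.7500; (r_i+r_j)·cross = 10.5·245.7500 = 2580.3750
edge 4: (2,37.5)→(2,10)  cross = 2·10 − 2·37.5 = -55.0000; (r_i+r_j)·cross = 4·-55.0000 = -220.0000
Σcross = 690.7500 → A = |Σcross|/2 = 345.3750 mm²
Σ(r_i+r_j)·cross = 17832.3750 → first moment M = |Σ|/6 = 2972.0625
R_c = M/A = 2972.0625/345.3750 = 8.6053 mm
θ = 213° = 3.717551 rad
V = θ·R_c·A = 3.717551·8.6053·345.3750 = 11048.795 mm³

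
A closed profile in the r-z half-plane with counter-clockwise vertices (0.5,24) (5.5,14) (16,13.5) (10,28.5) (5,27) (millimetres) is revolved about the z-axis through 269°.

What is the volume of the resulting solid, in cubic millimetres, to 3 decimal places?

Profile (r,z), 5 vertices: (0.5,24) (5.5,14) (16,13.5) (10,28.5) (5,27)
edge 0: (0.5,24)→(5.5,14)  cross = 0.5·14 − 5.5·24 = -125.0000; (r_i+r_j)·cross = 6·-125.0000 = -750.0000
edge 1: (5.5,14)→(16,13.5)  cross = 5.5·13.5 − 16·14 = -149.7500; (r_i+r_j)·cross = 21.5·-149.7500 = -3219.6250
edge 2: (16,13.5)→(10,28.5)  cross = 16·28.5 − 10·13.5 = 321.0000; (r_i+r_j)·cross = 26·321.0000 = 8346.0000
edge 3: (10,28.5)→(5,27)  cross = 10·27 − 5·28.5 = 127.5000; (r_i+r_j)·cross = 15·127.5000 = 1912.5000
edge 4: (5,27)→(0.5,24)  cross = 5·24 − 0.5·27 = 106.5000; (r_i+r_j)·cross = 5.5·106.5000 = 585.7500
Σcross = 280.2500 → A = |Σcross|/2 = 140.1250 mm²
Σ(r_i+r_j)·cross = 6874.6250 → first moment M = |Σ|/6 = 1145.7708
R_c = M/A = 1145.7708/140.1250 = 8.1768 mm
θ = 269° = 4.694936 rad
V = θ·R_c·A = 4.694936·8.1768·140.1250 = 5379.320 mm³

Volume = 5379.320 mm³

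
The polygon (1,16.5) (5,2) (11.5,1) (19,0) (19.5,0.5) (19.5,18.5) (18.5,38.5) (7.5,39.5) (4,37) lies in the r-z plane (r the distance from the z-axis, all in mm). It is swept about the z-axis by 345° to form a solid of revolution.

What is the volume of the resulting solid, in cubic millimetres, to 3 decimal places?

Profile (r,z), 9 vertices: (1,16.5) (5,2) (11.5,1) (19,0) (19.5,0.5) (19.5,18.5) (18.5,38.5) (7.5,39.5) (4,37)
edge 0: (1,16.5)→(5,2)  cross = 1·2 − 5·16.5 = -80.5000; (r_i+r_j)·cross = 6·-80.5000 = -483.0000
edge 1: (5,2)→(11.5,1)  cross = 5·1 − 11.5·2 = -18.0000; (r_i+r_j)·cross = 16.5·-18.0000 = -297.0000
edge 2: (11.5,1)→(19,0)  cross = 11.5·0 − 19·1 = -19.0000; (r_i+r_j)·cross = 30.5·-19.0000 = -579.5000
edge 3: (19,0)→(19.5,0.5)  cross = 19·0.5 − 19.5·0 = 9.5000; (r_i+r_j)·cross = 38.5·9.5000 = 365.7500
edge 4: (19.5,0.5)→(19.5,18.5)  cross = 19.5·18.5 − 19.5·0.5 = 351.0000; (r_i+r_j)·cross = 39·351.0000 = 13689.0000
edge 5: (19.5,18.5)→(18.5,38.5)  cross = 19.5·38.5 − 18.5·18.5 = 408.5000; (r_i+r_j)·cross = 38·408.5000 = 15523.0000
edge 6: (18.5,38.5)→(7.5,39.5)  cross = 18.5·39.5 − 7.5·38.5 = 442.0000; (r_i+r_j)·cross = 26·442.0000 = 11492.0000
edge 7: (7.5,39.5)→(4,37)  cross = 7.5·37 − 4·39.5 = 119.5000; (r_i+r_j)·cross = 11.5·119.5000 = 1374.2500
edge 8: (4,37)→(1,16.5)  cross = 4·16.5 − 1·37 = 29.0000; (r_i+r_j)·cross = 5·29.0000 = 145.0000
Σcross = 1242.0000 → A = |Σcross|/2 = 621.0000 mm²
Σ(r_i+r_j)·cross = 41229.5000 → first moment M = |Σ|/6 = 6871.5833
R_c = M/A = 6871.5833/621.0000 = 11.0654 mm
θ = 345° = 6.021386 rad
V = θ·R_c·A = 6.021386·11.0654·621.0000 = 41376.455 mm³

Volume = 41376.455 mm³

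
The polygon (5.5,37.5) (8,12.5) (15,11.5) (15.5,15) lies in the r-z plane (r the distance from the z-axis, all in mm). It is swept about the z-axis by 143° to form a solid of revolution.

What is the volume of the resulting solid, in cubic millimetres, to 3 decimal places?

Profile (r,z), 4 vertices: (5.5,37.5) (8,12.5) (15,11.5) (15.5,15)
edge 0: (5.5,37.5)→(8,12.5)  cross = 5.5·12.5 − 8·37.5 = -231.2500; (r_i+r_j)·cross = 13.5·-231.2500 = -3121.8750
edge 1: (8,12.5)→(15,11.5)  cross = 8·11.5 − 15·12.5 = -95.5000; (r_i+r_j)·cross = 23·-95.5000 = -2196.5000
edge 2: (15,11.5)→(15.5,15)  cross = 15·15 − 15.5·11.5 = 46.7500; (r_i+r_j)·cross = 30.5·46.7500 = 1425.8750
edge 3: (15.5,15)→(5.5,37.5)  cross = 15.5·37.5 − 5.5·15 = 498.7500; (r_i+r_j)·cross = 21·498.7500 = 10473.7500
Σcross = 218.7500 → A = |Σcross|/2 = 109.3750 mm²
Σ(r_i+r_j)·cross = 6581.2500 → first moment M = |Σ|/6 = 1096.8750
R_c = M/A = 1096.8750/109.3750 = 10.0286 mm
θ = 143° = 2.495821 rad
V = θ·R_c·A = 2.495821·10.0286·109.3750 = 2737.603 mm³

Volume = 2737.603 mm³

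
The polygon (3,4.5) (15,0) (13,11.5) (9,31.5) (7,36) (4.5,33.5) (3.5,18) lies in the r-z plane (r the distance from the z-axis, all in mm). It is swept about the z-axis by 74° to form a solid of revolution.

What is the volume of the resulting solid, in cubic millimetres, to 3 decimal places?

Profile (r,z), 7 vertices: (3,4.5) (15,0) (13,11.5) (9,31.5) (7,36) (4.5,33.5) (3.5,18)
edge 0: (3,4.5)→(15,0)  cross = 3·0 − 15·4.5 = -67.5000; (r_i+r_j)·cross = 18·-67.5000 = -1215.0000
edge 1: (15,0)→(13,11.5)  cross = 15·11.5 − 13·0 = 172.5000; (r_i+r_j)·cross = 28·172.5000 = 4830.0000
edge 2: (13,11.5)→(9,31.5)  cross = 13·31.5 − 9·11.5 = 306.0000; (r_i+r_j)·cross = 22·306.0000 = 6732.0000
edge 3: (9,31.5)→(7,36)  cross = 9·36 − 7·31.5 = 103.5000; (r_i+r_j)·cross = 16·103.5000 = 1656.0000
edge 4: (7,36)→(4.5,33.5)  cross = 7·33.5 − 4.5·36 = 72.5000; (r_i+r_j)·cross = 11.5·72.5000 = 833.7500
edge 5: (4.5,33.5)→(3.5,18)  cross = 4.5·18 − 3.5·33.5 = -36.2500; (r_i+r_j)·cross = 8·-36.2500 = -290.0000
edge 6: (3.5,18)→(3,4.5)  cross = 3.5·4.5 − 3·18 = -38.2500; (r_i+r_j)·cross = 6.5·-38.2500 = -248.6250
Σcross = 512.5000 → A = |Σcross|/2 = 256.2500 mm²
Σ(r_i+r_j)·cross = 12298.1250 → first moment M = |Σ|/6 = 2049.6875
R_c = M/A = 2049.6875/256.2500 = 7.9988 mm
θ = 74° = 1.291544 rad
V = θ·R_c·A = 1.291544·7.9988·256.2500 = 2647.261 mm³

Volume = 2647.261 mm³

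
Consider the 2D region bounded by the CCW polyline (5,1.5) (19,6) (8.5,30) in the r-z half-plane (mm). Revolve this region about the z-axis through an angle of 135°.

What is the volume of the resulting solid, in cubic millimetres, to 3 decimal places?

Volume = 4891.312 mm³

Profile (r,z), 3 vertices: (5,1.5) (19,6) (8.5,30)
edge 0: (5,1.5)→(19,6)  cross = 5·6 − 19·1.5 = 1.5000; (r_i+r_j)·cross = 24·1.5000 = 36.0000
edge 1: (19,6)→(8.5,30)  cross = 19·30 − 8.5·6 = 519.0000; (r_i+r_j)·cross = 27.5·519.0000 = 14272.5000
edge 2: (8.5,30)→(5,1.5)  cross = 8.5·1.5 − 5·30 = -137.2500; (r_i+r_j)·cross = 13.5·-137.2500 = -1852.8750
Σcross = 383.2500 → A = |Σcross|/2 = 191.6250 mm²
Σ(r_i+r_j)·cross = 12455.6250 → first moment M = |Σ|/6 = 2075.9375
R_c = M/A = 2075.9375/191.6250 = 10.8333 mm
θ = 135° = 2.356194 rad
V = θ·R_c·A = 2.356194·10.8333·191.6250 = 4891.312 mm³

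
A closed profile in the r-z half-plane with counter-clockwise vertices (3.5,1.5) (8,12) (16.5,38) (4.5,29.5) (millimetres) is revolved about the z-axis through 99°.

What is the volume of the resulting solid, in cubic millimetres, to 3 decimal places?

Volume = 2534.434 mm³

Profile (r,z), 4 vertices: (3.5,1.5) (8,12) (16.5,38) (4.5,29.5)
edge 0: (3.5,1.5)→(8,12)  cross = 3.5·12 − 8·1.5 = 30.0000; (r_i+r_j)·cross = 11.5·30.0000 = 345.0000
edge 1: (8,12)→(16.5,38)  cross = 8·38 − 16.5·12 = 106.0000; (r_i+r_j)·cross = 24.5·106.0000 = 2597.0000
edge 2: (16.5,38)→(4.5,29.5)  cross = 16.5·29.5 − 4.5·38 = 315.7500; (r_i+r_j)·cross = 21·315.7500 = 6630.7500
edge 3: (4.5,29.5)→(3.5,1.5)  cross = 4.5·1.5 − 3.5·29.5 = -96.5000; (r_i+r_j)·cross = 8·-96.5000 = -772.0000
Σcross = 355.2500 → A = |Σcross|/2 = 177.6250 mm²
Σ(r_i+r_j)·cross = 8800.7500 → first moment M = |Σ|/6 = 1466.7917
R_c = M/A = 1466.7917/177.6250 = 8.2578 mm
θ = 99° = 1.727876 rad
V = θ·R_c·A = 1.727876·8.2578·177.6250 = 2534.434 mm³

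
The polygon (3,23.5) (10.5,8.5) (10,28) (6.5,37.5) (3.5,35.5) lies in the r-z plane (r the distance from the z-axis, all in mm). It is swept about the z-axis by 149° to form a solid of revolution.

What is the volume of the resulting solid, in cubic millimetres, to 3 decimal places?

Volume = 2305.596 mm³

Profile (r,z), 5 vertices: (3,23.5) (10.5,8.5) (10,28) (6.5,37.5) (3.5,35.5)
edge 0: (3,23.5)→(10.5,8.5)  cross = 3·8.5 − 10.5·23.5 = -221.2500; (r_i+r_j)·cross = 13.5·-221.2500 = -2986.8750
edge 1: (10.5,8.5)→(10,28)  cross = 10.5·28 − 10·8.5 = 209.0000; (r_i+r_j)·cross = 20.5·209.0000 = 4284.5000
edge 2: (10,28)→(6.5,37.5)  cross = 10·37.5 − 6.5·28 = 193.0000; (r_i+r_j)·cross = 16.5·193.0000 = 3184.5000
edge 3: (6.5,37.5)→(3.5,35.5)  cross = 6.5·35.5 − 3.5·37.5 = 99.5000; (r_i+r_j)·cross = 10·99.5000 = 995.0000
edge 4: (3.5,35.5)→(3,23.5)  cross = 3.5·23.5 − 3·35.5 = -24.2500; (r_i+r_j)·cross = 6.5·-24.2500 = -157.6250
Σcross = 256.0000 → A = |Σcross|/2 = 128.0000 mm²
Σ(r_i+r_j)·cross = 5319.5000 → first moment M = |Σ|/6 = 886.5833
R_c = M/A = 886.5833/128.0000 = 6.9264 mm
θ = 149° = 2.600541 rad
V = θ·R_c·A = 2.600541·6.9264·128.0000 = 2305.596 mm³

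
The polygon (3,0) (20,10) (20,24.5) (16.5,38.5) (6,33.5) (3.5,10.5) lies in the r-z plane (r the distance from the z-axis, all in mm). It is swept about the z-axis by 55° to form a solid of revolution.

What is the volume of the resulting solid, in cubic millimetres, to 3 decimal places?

Profile (r,z), 6 vertices: (3,0) (20,10) (20,24.5) (16.5,38.5) (6,33.5) (3.5,10.5)
edge 0: (3,0)→(20,10)  cross = 3·10 − 20·0 = 30.0000; (r_i+r_j)·cross = 23·30.0000 = 690.0000
edge 1: (20,10)→(20,24.5)  cross = 20·24.5 − 20·10 = 290.0000; (r_i+r_j)·cross = 40·290.0000 = 11600.0000
edge 2: (20,24.5)→(16.5,38.5)  cross = 20·38.5 − 16.5·24.5 = 365.7500; (r_i+r_j)·cross = 36.5·365.7500 = 13349.8750
edge 3: (16.5,38.5)→(6,33.5)  cross = 16.5·33.5 − 6·38.5 = 321.7500; (r_i+r_j)·cross = 22.5·321.7500 = 7239.3750
edge 4: (6,33.5)→(3.5,10.5)  cross = 6·10.5 − 3.5·33.5 = -54.2500; (r_i+r_j)·cross = 9.5·-54.2500 = -515.3750
edge 5: (3.5,10.5)→(3,0)  cross = 3.5·0 − 3·10.5 = -31.5000; (r_i+r_j)·cross = 6.5·-31.5000 = -204.7500
Σcross = 921.7500 → A = |Σcross|/2 = 460.8750 mm²
Σ(r_i+r_j)·cross = 32159.1250 → first moment M = |Σ|/6 = 5359.8542
R_c = M/A = 5359.8542/460.8750 = 11.6297 mm
θ = 55° = 0.959931 rad
V = θ·R_c·A = 0.959931·11.6297·460.8750 = 5145.091 mm³

Volume = 5145.091 mm³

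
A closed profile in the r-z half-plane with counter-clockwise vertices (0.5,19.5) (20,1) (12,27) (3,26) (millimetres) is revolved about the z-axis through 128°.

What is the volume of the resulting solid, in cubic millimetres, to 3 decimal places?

Profile (r,z), 4 vertices: (0.5,19.5) (20,1) (12,27) (3,26)
edge 0: (0.5,19.5)→(20,1)  cross = 0.5·1 − 20·19.5 = -389.5000; (r_i+r_j)·cross = 20.5·-389.5000 = -7984.7500
edge 1: (20,1)→(12,27)  cross = 20·27 − 12·1 = 528.0000; (r_i+r_j)·cross = 32·528.0000 = 16896.0000
edge 2: (12,27)→(3,26)  cross = 12·26 − 3·27 = 231.0000; (r_i+r_j)·cross = 15·231.0000 = 3465.0000
edge 3: (3,26)→(0.5,19.5)  cross = 3·19.5 − 0.5·26 = 45.5000; (r_i+r_j)·cross = 3.5·45.5000 = 159.2500
Σcross = 415.0000 → A = |Σcross|/2 = 207.5000 mm²
Σ(r_i+r_j)·cross = 12535.5000 → first moment M = |Σ|/6 = 2089.2500
R_c = M/A = 2089.2500/207.5000 = 10.0687 mm
θ = 128° = 2.234021 rad
V = θ·R_c·A = 2.234021·10.0687·207.5000 = 4667.429 mm³

Volume = 4667.429 mm³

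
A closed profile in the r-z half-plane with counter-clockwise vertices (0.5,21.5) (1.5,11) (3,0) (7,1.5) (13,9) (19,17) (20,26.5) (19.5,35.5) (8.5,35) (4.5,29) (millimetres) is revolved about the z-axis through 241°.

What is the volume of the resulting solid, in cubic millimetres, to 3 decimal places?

Volume = 20016.198 mm³

Profile (r,z), 10 vertices: (0.5,21.5) (1.5,11) (3,0) (7,1.5) (13,9) (19,17) (20,26.5) (19.5,35.5) (8.5,35) (4.5,29)
edge 0: (0.5,21.5)→(1.5,11)  cross = 0.5·11 − 1.5·21.5 = -26.7500; (r_i+r_j)·cross = 2·-26.7500 = -53.5000
edge 1: (1.5,11)→(3,0)  cross = 1.5·0 − 3·11 = -33.0000; (r_i+r_j)·cross = 4.5·-33.0000 = -148.5000
edge 2: (3,0)→(7,1.5)  cross = 3·1.5 − 7·0 = 4.5000; (r_i+r_j)·cross = 10·4.5000 = 45.0000
edge 3: (7,1.5)→(13,9)  cross = 7·9 − 13·1.5 = 43.5000; (r_i+r_j)·cross = 20·43.5000 = 870.0000
edge 4: (13,9)→(19,17)  cross = 13·17 − 19·9 = 50.0000; (r_i+r_j)·cross = 32·50.0000 = 1600.0000
edge 5: (19,17)→(20,26.5)  cross = 19·26.5 − 20·17 = 163.5000; (r_i+r_j)·cross = 39·163.5000 = 6376.5000
edge 6: (20,26.5)→(19.5,35.5)  cross = 20·35.5 − 19.5·26.5 = 193.2500; (r_i+r_j)·cross = 39.5·193.2500 = 7633.3750
edge 7: (19.5,35.5)→(8.5,35)  cross = 19.5·35 − 8.5·35.5 = 380.7500; (r_i+r_j)·cross = 28·380.7500 = 10661.0000
edge 8: (8.5,35)→(4.5,29)  cross = 8.5·29 − 4.5·35 = 89.0000; (r_i+r_j)·cross = 13·89.0000 = 1157.0000
edge 9: (4.5,29)→(0.5,21.5)  cross = 4.5·21.5 − 0.5·29 = 82.2500; (r_i+r_j)·cross = 5·82.2500 = 411.2500
Σcross = 947.0000 → A = |Σcross|/2 = 473.5000 mm²
Σ(r_i+r_j)·cross = 28552.1250 → first moment M = |Σ|/6 = 4758.6875
R_c = M/A = 4758.6875/473.5000 = 10.0500 mm
θ = 241° = 4.206243 rad
V = θ·R_c·A = 4.206243·10.0500·473.5000 = 20016.198 mm³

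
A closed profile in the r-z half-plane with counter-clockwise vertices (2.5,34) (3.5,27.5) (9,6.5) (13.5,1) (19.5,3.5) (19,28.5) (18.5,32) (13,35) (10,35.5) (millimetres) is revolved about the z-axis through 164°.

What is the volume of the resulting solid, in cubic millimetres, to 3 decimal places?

Profile (r,z), 9 vertices: (2.5,34) (3.5,27.5) (9,6.5) (13.5,1) (19.5,3.5) (19,28.5) (18.5,32) (13,35) (10,35.5)
edge 0: (2.5,34)→(3.5,27.5)  cross = 2.5·27.5 − 3.5·34 = -50.2500; (r_i+r_j)·cross = 6·-50.2500 = -301.5000
edge 1: (3.5,27.5)→(9,6.5)  cross = 3.5·6.5 − 9·27.5 = -224.7500; (r_i+r_j)·cross = 12.5·-224.7500 = -2809.3750
edge 2: (9,6.5)→(13.5,1)  cross = 9·1 − 13.5·6.5 = -78.7500; (r_i+r_j)·cross = 22.5·-78.7500 = -1771.8750
edge 3: (13.5,1)→(19.5,3.5)  cross = 13.5·3.5 − 19.5·1 = 27.7500; (r_i+r_j)·cross = 33·27.7500 = 915.7500
edge 4: (19.5,3.5)→(19,28.5)  cross = 19.5·28.5 − 19·3.5 = 489.2500; (r_i+r_j)·cross = 38.5·489.2500 = 18836.1250
edge 5: (19,28.5)→(18.5,32)  cross = 19·32 − 18.5·28.5 = 80.7500; (r_i+r_j)·cross = 37.5·80.7500 = 3028.1250
edge 6: (18.5,32)→(13,35)  cross = 18.5·35 − 13·32 = 231.5000; (r_i+r_j)·cross = 31.5·231.5000 = 7292.2500
edge 7: (13,35)→(10,35.5)  cross = 13·35.5 − 10·35 = 111.5000; (r_i+r_j)·cross = 23·111.5000 = 2564.5000
edge 8: (10,35.5)→(2.5,34)  cross = 10·34 − 2.5·35.5 = 251.2500; (r_i+r_j)·cross = 12.5·251.2500 = 3140.6250
Σcross = 838.2500 → A = |Σcross|/2 = 419.1250 mm²
Σ(r_i+r_j)·cross = 30894.6250 → first moment M = |Σ|/6 = 5149.1042
R_c = M/A = 5149.1042/419.1250 = 12.2854 mm
θ = 164° = 2.862340 rad
V = θ·R_c·A = 2.862340·12.2854·419.1250 = 14738.487 mm³

Volume = 14738.487 mm³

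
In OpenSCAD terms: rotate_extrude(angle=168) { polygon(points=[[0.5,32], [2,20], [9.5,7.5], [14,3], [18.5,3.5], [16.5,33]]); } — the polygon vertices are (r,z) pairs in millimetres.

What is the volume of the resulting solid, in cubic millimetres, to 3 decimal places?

Volume = 11672.535 mm³

Profile (r,z), 6 vertices: (0.5,32) (2,20) (9.5,7.5) (14,3) (18.5,3.5) (16.5,33)
edge 0: (0.5,32)→(2,20)  cross = 0.5·20 − 2·32 = -54.0000; (r_i+r_j)·cross = 2.5·-54.0000 = -135.0000
edge 1: (2,20)→(9.5,7.5)  cross = 2·7.5 − 9.5·20 = -175.0000; (r_i+r_j)·cross = 11.5·-175.0000 = -2012.5000
edge 2: (9.5,7.5)→(14,3)  cross = 9.5·3 − 14·7.5 = -76.5000; (r_i+r_j)·cross = 23.5·-76.5000 = -1797.7500
edge 3: (14,3)→(18.5,3.5)  cross = 14·3.5 − 18.5·3 = -6.5000; (r_i+r_j)·cross = 32.5·-6.5000 = -211.2500
edge 4: (18.5,3.5)→(16.5,33)  cross = 18.5·33 − 16.5·3.5 = 552.7500; (r_i+r_j)·cross = 35·552.7500 = 19346.2500
edge 5: (16.5,33)→(0.5,32)  cross = 16.5·32 − 0.5·33 = 511.5000; (r_i+r_j)·cross = 17·511.5000 = 8695.5000
Σcross = 752.2500 → A = |Σcross|/2 = 376.1250 mm²
Σ(r_i+r_j)·cross = 23885.2500 → first moment M = |Σ|/6 = 3980.8750
R_c = M/A = 3980.8750/376.1250 = 10.5839 mm
θ = 168° = 2.932153 rad
V = θ·R_c·A = 2.932153·10.5839·376.1250 = 11672.535 mm³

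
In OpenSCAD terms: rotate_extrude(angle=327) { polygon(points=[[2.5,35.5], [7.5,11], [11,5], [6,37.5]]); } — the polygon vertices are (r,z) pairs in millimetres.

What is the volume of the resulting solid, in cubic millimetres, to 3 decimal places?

Profile (r,z), 4 vertices: (2.5,35.5) (7.5,11) (11,5) (6,37.5)
edge 0: (2.5,35.5)→(7.5,11)  cross = 2.5·11 − 7.5·35.5 = -238.7500; (r_i+r_j)·cross = 10·-238.7500 = -2387.5000
edge 1: (7.5,11)→(11,5)  cross = 7.5·5 − 11·11 = -83.5000; (r_i+r_j)·cross = 18.5·-83.5000 = -1544.7500
edge 2: (11,5)→(6,37.5)  cross = 11·37.5 − 6·5 = 382.5000; (r_i+r_j)·cross = 17·382.5000 = 6502.5000
edge 3: (6,37.5)→(2.5,35.5)  cross = 6·35.5 − 2.5·37.5 = 119.2500; (r_i+r_j)·cross = 8.5·119.2500 = 1013.6250
Σcross = 179.5000 → A = |Σcross|/2 = 89.7500 mm²
Σ(r_i+r_j)·cross = 3583.8750 → first moment M = |Σ|/6 = 597.3125
R_c = M/A = 597.3125/89.7500 = 6.6553 mm
θ = 327° = 5.707227 rad
V = θ·R_c·A = 5.707227·6.6553·89.7500 = 3408.998 mm³

Volume = 3408.998 mm³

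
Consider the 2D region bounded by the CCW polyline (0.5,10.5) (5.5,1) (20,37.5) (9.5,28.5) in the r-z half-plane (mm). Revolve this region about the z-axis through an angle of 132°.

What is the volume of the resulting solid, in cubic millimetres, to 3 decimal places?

Volume = 4441.217 mm³

Profile (r,z), 4 vertices: (0.5,10.5) (5.5,1) (20,37.5) (9.5,28.5)
edge 0: (0.5,10.5)→(5.5,1)  cross = 0.5·1 − 5.5·10.5 = -57.2500; (r_i+r_j)·cross = 6·-57.2500 = -343.5000
edge 1: (5.5,1)→(20,37.5)  cross = 5.5·37.5 − 20·1 = 186.2500; (r_i+r_j)·cross = 25.5·186.2500 = 4749.3750
edge 2: (20,37.5)→(9.5,28.5)  cross = 20·28.5 − 9.5·37.5 = 213.7500; (r_i+r_j)·cross = 29.5·213.7500 = 6305.6250
edge 3: (9.5,28.5)→(0.5,10.5)  cross = 9.5·10.5 − 0.5·28.5 = 85.5000; (r_i+r_j)·cross = 10·85.5000 = 855.0000
Σcross = 428.2500 → A = |Σcross|/2 = 214.1250 mm²
Σ(r_i+r_j)·cross = 11566.5000 → first moment M = |Σ|/6 = 1927.7500
R_c = M/A = 1927.7500/214.1250 = 9.0029 mm
θ = 132° = 2.303835 rad
V = θ·R_c·A = 2.303835·9.0029·214.1250 = 4441.217 mm³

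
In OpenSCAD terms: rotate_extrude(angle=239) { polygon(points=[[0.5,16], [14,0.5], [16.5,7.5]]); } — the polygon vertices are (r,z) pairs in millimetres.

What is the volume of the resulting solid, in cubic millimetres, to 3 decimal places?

Volume = 2871.792 mm³

Profile (r,z), 3 vertices: (0.5,16) (14,0.5) (16.5,7.5)
edge 0: (0.5,16)→(14,0.5)  cross = 0.5·0.5 − 14·16 = -223.7500; (r_i+r_j)·cross = 14.5·-223.7500 = -3244.3750
edge 1: (14,0.5)→(16.5,7.5)  cross = 14·7.5 − 16.5·0.5 = 96.7500; (r_i+r_j)·cross = 30.5·96.7500 = 2950.8750
edge 2: (16.5,7.5)→(0.5,16)  cross = 16.5·16 − 0.5·7.5 = 260.2500; (r_i+r_j)·cross = 17·260.2500 = 4424.2500
Σcross = 133.2500 → A = |Σcross|/2 = 66.6250 mm²
Σ(r_i+r_j)·cross = 4130.7500 → first moment M = |Σ|/6 = 688.4583
R_c = M/A = 688.4583/66.6250 = 10.3333 mm
θ = 239° = 4.171337 rad
V = θ·R_c·A = 4.171337·10.3333·66.6250 = 2871.792 mm³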